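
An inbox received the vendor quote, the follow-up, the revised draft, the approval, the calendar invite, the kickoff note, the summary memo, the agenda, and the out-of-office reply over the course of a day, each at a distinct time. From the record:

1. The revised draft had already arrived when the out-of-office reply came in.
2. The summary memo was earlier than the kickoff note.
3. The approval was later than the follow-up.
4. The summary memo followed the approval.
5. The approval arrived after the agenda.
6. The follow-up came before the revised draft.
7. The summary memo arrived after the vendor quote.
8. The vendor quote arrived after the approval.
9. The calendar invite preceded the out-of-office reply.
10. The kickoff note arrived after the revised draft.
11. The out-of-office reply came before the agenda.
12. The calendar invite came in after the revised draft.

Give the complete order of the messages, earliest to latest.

the follow-up, the revised draft, the calendar invite, the out-of-office reply, the agenda, the approval, the vendor quote, the summary memo, the kickoff note

The constraints fix every adjacent pair, so only one ordering works:
the follow-up → the revised draft → the calendar invite → the out-of-office reply → the agenda → the approval → the vendor quote → the summary memo → the kickoff note.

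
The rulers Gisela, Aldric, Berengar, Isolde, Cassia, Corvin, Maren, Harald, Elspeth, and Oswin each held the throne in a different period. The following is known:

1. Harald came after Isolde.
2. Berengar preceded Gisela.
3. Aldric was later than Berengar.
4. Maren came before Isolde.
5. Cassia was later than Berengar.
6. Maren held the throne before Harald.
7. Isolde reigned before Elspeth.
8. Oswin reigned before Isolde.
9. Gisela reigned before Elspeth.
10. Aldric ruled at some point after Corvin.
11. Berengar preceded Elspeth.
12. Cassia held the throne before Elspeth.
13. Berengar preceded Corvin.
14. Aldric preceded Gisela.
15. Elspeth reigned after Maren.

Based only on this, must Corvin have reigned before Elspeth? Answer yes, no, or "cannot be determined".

yes

Chain the constraints: Corvin → Aldric → Gisela → Elspeth. Each link is directly stated, so Corvin comes before Elspeth.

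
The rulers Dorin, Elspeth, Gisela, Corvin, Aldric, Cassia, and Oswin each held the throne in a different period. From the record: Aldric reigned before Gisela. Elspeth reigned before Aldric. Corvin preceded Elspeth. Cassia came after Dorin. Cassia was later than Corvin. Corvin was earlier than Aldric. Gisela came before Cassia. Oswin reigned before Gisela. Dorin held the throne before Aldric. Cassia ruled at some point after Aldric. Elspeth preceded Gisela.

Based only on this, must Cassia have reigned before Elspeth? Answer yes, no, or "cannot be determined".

Tracing the constraints gives Elspeth → Gisela → Cassia, so Elspeth must come before Cassia.
That means Cassia cannot be before Elspeth.

no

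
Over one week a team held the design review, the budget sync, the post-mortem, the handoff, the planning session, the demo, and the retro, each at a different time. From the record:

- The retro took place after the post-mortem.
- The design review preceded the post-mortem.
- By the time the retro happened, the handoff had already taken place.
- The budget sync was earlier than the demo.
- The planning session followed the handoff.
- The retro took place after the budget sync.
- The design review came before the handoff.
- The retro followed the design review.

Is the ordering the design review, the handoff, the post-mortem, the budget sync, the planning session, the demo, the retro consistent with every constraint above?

yes

Check each stated constraint against the proposed order — e.g. the handoff is ahead of the retro; the design review is ahead of the retro. Every pair is in the required order; nothing is violated.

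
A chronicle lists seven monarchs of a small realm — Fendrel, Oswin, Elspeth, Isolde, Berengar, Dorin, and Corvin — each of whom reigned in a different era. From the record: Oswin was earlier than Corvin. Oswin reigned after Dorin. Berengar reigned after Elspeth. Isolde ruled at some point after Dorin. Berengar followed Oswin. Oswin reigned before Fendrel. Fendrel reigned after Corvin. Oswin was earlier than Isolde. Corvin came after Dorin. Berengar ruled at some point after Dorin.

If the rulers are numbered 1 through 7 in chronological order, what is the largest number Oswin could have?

Oswin must come before Berengar, Corvin, Fendrel, and Isolde — 4 rulers forced after them.
Everything else can be placed before Oswin in some valid order, so Oswin can sit as late as position 7 − 4 = 3.

3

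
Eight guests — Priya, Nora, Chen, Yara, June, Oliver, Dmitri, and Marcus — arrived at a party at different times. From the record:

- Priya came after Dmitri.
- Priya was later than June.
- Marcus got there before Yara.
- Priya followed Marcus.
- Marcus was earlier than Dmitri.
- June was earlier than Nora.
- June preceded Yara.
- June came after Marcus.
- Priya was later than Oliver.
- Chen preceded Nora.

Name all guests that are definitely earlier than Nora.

Chen, June, Marcus

Directly stated before Nora: Chen and June.
Marcus reaches Nora via Marcus → June → Nora.
No chain forces Dmitri (or any of the others) ahead of Nora.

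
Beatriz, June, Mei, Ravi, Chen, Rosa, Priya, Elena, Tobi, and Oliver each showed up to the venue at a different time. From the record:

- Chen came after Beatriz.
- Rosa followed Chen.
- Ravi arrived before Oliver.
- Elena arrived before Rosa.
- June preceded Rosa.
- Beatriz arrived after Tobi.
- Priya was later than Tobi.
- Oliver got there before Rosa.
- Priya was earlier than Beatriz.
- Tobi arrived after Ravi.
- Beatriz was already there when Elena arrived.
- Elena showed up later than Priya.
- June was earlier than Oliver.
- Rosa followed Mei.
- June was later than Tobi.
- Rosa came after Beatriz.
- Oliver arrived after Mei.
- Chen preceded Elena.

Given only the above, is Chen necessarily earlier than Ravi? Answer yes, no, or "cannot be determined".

no

Tracing the constraints gives Ravi → Tobi → Beatriz → Chen, so Ravi must come before Chen.
That means Chen cannot be before Ravi.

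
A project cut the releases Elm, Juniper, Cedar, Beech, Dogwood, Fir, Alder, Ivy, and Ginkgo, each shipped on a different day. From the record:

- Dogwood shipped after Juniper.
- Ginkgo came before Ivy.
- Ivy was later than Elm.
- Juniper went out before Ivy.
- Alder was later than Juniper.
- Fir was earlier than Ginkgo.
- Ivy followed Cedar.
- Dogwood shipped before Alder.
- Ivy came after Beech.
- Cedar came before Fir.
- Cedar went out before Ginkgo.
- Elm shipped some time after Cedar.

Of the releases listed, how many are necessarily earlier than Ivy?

6

Directly stated before Ivy: Beech, Cedar, Elm, Ginkgo, and Juniper.
Fir reaches Ivy via Fir → Ginkgo → Ivy.
That's Beech, Cedar, Elm, Fir, Ginkgo, and Juniper — 6 in all.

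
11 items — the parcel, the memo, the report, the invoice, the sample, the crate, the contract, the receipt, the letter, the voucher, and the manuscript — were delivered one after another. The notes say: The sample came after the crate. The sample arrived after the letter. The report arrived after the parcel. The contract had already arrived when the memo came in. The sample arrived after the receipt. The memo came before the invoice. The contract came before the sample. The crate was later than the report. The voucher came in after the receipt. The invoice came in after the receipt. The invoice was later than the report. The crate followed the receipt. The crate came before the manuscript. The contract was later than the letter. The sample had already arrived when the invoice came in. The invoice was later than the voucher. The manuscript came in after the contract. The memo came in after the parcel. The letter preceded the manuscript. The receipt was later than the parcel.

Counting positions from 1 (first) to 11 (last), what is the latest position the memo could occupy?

10

The memo must come before the invoice — 1 item forced after it.
Everything else can be placed before the memo in some valid order, so the memo can sit as late as position 11 − 1 = 10.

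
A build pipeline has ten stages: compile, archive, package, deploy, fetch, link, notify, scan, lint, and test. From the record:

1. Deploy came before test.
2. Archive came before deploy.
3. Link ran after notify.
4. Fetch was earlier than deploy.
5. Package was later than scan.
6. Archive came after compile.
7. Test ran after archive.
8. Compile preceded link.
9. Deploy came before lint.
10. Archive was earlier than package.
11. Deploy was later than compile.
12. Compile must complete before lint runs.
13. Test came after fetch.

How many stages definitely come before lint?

4

Directly stated before lint: compile and deploy.
Archive reaches lint via archive → deploy → lint.
Fetch reaches lint via fetch → deploy → lint.
That's archive, compile, deploy, and fetch — 4 in all.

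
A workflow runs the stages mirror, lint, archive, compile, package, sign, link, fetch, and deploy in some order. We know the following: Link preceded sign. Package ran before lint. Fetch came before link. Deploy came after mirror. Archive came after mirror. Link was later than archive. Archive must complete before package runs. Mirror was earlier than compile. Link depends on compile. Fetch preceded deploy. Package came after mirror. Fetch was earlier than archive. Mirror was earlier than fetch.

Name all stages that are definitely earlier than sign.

archive, compile, fetch, link, mirror

Directly stated before sign: link.
Archive reaches sign via archive → link → sign.
Compile reaches sign via compile → link → sign.
Fetch reaches sign via fetch → link → sign.
Likewise mirror reaches sign by chaining the stated constraints.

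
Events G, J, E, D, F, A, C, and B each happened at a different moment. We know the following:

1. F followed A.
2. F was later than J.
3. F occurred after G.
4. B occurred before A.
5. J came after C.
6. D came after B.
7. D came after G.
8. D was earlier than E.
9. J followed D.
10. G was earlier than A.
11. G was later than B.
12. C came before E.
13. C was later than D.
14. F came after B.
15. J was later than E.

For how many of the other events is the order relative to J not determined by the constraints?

1

Forced before J: B, C, D, E, and G; forced after J: F.
That leaves A with no forced order relative to J — 1.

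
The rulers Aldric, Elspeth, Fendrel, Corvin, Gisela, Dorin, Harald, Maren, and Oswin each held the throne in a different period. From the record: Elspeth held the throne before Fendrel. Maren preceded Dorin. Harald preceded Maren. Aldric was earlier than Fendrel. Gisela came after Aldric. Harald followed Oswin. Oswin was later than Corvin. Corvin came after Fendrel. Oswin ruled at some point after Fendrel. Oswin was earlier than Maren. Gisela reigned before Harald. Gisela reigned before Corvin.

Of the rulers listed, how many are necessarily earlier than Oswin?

5

Directly stated before Oswin: Corvin and Fendrel.
Aldric reaches Oswin via Aldric → Fendrel → Oswin.
Elspeth reaches Oswin via Elspeth → Fendrel → Oswin.
Gisela reaches Oswin via Gisela → Corvin → Oswin.
No chain forces Maren (or any of the others) ahead of Oswin.
That's Aldric, Corvin, Elspeth, Fendrel, and Gisela — 5 in all.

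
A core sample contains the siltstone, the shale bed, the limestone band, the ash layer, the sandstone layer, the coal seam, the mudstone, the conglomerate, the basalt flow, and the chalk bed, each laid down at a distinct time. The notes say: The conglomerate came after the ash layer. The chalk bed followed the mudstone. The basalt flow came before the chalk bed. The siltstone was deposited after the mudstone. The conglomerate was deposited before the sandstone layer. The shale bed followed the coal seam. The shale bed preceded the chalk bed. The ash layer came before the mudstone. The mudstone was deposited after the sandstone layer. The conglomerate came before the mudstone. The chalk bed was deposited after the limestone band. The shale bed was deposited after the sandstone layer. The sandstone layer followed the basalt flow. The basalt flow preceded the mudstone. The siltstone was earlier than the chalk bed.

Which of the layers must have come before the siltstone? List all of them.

Directly stated before the siltstone: the mudstone.
The ash layer reaches the siltstone via the ash layer → the mudstone → the siltstone.
The basalt flow reaches the siltstone via the basalt flow → the mudstone → the siltstone.
The conglomerate reaches the siltstone via the conglomerate → the mudstone → the siltstone.
Likewise the sandstone layer reaches the siltstone by chaining the stated constraints.
No chain forces the shale bed (or any of the others) ahead of the siltstone.

the ash layer, the basalt flow, the conglomerate, the mudstone, the sandstone layer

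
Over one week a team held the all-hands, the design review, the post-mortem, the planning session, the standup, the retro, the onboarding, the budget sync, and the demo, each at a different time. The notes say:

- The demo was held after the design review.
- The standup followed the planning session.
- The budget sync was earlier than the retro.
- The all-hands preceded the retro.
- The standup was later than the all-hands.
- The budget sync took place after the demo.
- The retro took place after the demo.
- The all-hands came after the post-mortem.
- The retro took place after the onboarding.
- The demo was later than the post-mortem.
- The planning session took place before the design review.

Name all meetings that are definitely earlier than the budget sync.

the demo, the design review, the planning session, the post-mortem

Directly stated before the budget sync: the demo.
The design review reaches the budget sync via the design review → the demo → the budget sync.
The planning session reaches the budget sync via the planning session → the design review → the demo → the budget sync.
The post-mortem reaches the budget sync via the post-mortem → the demo → the budget sync.
No chain forces the all-hands (or any of the others) ahead of the budget sync.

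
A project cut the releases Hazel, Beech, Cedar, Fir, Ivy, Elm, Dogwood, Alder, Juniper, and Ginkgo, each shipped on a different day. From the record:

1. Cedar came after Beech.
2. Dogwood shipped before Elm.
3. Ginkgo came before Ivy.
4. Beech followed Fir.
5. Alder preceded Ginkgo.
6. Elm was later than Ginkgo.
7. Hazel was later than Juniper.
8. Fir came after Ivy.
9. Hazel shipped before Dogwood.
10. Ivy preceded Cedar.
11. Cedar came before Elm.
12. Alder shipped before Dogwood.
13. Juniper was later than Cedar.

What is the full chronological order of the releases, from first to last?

Alder, Ginkgo, Ivy, Fir, Beech, Cedar, Juniper, Hazel, Dogwood, Elm

The constraints fix every adjacent pair, so only one ordering works:
Alder → Ginkgo → Ivy → Fir → Beech → Cedar → Juniper → Hazel → Dogwood → Elm.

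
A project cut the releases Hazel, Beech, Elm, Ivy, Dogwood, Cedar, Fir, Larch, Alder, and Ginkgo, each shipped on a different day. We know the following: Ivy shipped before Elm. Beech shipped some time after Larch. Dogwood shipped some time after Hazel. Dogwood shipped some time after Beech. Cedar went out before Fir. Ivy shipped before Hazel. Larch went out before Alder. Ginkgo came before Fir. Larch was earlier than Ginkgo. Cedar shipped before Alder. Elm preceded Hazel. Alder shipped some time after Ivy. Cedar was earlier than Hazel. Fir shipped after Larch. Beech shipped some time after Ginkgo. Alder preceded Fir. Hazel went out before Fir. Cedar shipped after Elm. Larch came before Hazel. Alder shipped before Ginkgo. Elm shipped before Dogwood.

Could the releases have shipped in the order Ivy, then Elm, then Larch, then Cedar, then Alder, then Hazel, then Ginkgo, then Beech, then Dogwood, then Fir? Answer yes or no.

yes

Check each stated constraint against the proposed order — e.g. Elm is ahead of Dogwood; Larch is ahead of Fir. Every pair is in the required order; nothing is violated.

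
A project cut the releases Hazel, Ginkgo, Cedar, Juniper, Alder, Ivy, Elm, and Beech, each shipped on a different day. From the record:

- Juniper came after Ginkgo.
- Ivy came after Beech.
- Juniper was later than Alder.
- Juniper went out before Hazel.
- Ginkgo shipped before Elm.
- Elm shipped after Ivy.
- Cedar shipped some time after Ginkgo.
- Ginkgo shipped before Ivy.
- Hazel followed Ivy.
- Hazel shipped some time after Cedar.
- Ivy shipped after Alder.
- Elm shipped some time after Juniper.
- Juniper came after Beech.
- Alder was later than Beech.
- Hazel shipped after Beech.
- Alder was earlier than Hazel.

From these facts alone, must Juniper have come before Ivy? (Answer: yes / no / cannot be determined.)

No chain of stated constraints runs from Juniper to Ivy, and none runs from Ivy to Juniper either.
So the relative order of Juniper and Ivy is not fixed by the given facts.

cannot be determined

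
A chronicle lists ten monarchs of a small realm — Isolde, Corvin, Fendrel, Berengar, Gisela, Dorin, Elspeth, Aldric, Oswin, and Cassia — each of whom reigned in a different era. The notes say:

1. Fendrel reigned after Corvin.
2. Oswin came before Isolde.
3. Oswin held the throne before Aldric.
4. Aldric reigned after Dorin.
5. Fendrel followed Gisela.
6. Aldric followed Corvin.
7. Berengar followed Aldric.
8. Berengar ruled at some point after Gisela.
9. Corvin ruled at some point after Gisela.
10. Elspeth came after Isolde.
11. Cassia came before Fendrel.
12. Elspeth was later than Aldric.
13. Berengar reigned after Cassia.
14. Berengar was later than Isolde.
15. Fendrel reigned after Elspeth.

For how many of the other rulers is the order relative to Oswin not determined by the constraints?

4

Forced after Oswin: Aldric, Berengar, Elspeth, Fendrel, and Isolde.
That leaves Cassia, Corvin, Dorin, and Gisela with no forced order relative to Oswin — 4.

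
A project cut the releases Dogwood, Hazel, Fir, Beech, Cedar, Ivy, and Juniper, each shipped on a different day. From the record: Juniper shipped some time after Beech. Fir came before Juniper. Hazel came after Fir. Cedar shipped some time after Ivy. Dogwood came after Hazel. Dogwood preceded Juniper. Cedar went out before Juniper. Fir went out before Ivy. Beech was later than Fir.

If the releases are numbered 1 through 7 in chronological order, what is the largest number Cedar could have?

6

Cedar must come before Juniper — 1 release forced after it.
Everything else can be placed before Cedar in some valid order, so Cedar can sit as late as position 7 − 1 = 6.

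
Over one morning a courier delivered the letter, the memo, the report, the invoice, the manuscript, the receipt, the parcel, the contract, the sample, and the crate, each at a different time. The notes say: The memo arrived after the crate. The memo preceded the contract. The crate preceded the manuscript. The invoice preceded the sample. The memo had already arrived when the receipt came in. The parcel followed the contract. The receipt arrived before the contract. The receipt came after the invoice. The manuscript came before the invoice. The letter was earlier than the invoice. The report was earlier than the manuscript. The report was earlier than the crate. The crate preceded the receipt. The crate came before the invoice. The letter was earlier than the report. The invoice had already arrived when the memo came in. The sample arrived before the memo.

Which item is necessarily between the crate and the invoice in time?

the manuscript

Tracing the constraints gives the crate → the manuscript → the invoice, so the manuscript sits after the crate and before the invoice.
No other item is forced both after the crate and before the invoice.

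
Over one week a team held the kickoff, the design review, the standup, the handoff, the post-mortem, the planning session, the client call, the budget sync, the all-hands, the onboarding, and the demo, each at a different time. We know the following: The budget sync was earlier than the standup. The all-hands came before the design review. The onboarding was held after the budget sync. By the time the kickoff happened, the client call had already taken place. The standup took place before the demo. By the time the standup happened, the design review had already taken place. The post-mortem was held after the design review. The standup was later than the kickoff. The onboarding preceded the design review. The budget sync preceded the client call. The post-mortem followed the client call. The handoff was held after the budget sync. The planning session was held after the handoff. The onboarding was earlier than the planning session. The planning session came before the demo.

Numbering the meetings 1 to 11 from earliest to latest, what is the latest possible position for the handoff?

The handoff must come before the demo and the planning session — 2 meetings forced after it.
Everything else can be placed before the handoff in some valid order, so the handoff can sit as late as position 11 − 2 = 9.

9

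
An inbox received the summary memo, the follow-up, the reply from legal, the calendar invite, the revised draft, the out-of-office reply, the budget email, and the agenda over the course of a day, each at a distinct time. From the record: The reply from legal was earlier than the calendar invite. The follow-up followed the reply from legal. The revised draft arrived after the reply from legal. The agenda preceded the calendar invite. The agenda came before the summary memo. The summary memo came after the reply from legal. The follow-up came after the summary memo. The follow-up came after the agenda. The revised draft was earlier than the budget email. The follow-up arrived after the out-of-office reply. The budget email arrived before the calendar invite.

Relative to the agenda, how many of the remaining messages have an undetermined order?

4

Forced after the agenda: the calendar invite, the follow-up, and the summary memo.
That leaves the budget email, the out-of-office reply, the reply from legal, and the revised draft with no forced order relative to the agenda — 4.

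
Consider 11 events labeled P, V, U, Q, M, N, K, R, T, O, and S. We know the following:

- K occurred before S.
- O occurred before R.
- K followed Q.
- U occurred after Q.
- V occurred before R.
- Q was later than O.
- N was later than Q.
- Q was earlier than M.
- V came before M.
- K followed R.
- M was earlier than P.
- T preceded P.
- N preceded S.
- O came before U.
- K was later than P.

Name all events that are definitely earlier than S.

K, M, N, O, P, Q, R, T, V

Directly stated before S: K and N.
M reaches S via M → P → K → S.
O reaches S via O → Q → N → S.
P reaches S via P → K → S.
Likewise Q, R, T, and V each reach S by chaining the stated constraints.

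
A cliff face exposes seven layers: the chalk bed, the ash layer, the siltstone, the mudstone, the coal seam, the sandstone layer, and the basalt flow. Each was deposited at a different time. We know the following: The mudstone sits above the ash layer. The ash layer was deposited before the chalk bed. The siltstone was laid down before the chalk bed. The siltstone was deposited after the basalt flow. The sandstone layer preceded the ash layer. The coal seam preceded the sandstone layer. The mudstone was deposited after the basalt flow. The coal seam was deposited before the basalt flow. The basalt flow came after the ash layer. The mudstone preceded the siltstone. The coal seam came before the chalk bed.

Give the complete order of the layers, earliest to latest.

the coal seam, the sandstone layer, the ash layer, the basalt flow, the mudstone, the siltstone, the chalk bed

The constraints fix every adjacent pair, so only one ordering works:
the coal seam → the sandstone layer → the ash layer → the basalt flow → the mudstone → the siltstone → the chalk bed.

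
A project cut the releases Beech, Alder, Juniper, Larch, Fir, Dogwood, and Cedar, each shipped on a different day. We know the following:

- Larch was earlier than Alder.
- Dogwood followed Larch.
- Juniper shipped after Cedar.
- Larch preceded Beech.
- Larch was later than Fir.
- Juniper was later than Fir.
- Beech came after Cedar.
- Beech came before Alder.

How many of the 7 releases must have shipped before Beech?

3

Directly stated before Beech: Cedar and Larch.
Fir reaches Beech via Fir → Larch → Beech.
That's Cedar, Fir, and Larch — 3 in all.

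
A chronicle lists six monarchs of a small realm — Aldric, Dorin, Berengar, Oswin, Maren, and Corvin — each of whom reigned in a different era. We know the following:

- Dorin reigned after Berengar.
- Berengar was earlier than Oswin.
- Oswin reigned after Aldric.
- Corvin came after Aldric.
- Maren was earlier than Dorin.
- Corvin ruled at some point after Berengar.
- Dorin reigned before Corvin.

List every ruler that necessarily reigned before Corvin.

Directly stated before Corvin: Aldric, Berengar, and Dorin.
Maren reaches Corvin via Maren → Dorin → Corvin.
No chain forces Oswin ahead of Corvin.

Aldric, Berengar, Dorin, Maren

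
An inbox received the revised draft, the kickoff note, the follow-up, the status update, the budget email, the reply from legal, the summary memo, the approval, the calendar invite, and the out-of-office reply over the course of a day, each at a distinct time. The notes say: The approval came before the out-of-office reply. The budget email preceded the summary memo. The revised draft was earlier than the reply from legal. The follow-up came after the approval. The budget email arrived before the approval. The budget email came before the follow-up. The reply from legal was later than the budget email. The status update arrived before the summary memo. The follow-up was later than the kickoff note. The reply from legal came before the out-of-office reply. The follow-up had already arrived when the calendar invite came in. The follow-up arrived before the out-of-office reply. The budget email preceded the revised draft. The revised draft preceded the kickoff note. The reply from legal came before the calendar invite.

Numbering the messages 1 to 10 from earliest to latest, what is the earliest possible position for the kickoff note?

The budget email and the revised draft must both come before the kickoff note — 2 forced predecessors.
Nothing else is forced ahead of the kickoff note, so its earliest slot is position 2 + 1 = 3.

3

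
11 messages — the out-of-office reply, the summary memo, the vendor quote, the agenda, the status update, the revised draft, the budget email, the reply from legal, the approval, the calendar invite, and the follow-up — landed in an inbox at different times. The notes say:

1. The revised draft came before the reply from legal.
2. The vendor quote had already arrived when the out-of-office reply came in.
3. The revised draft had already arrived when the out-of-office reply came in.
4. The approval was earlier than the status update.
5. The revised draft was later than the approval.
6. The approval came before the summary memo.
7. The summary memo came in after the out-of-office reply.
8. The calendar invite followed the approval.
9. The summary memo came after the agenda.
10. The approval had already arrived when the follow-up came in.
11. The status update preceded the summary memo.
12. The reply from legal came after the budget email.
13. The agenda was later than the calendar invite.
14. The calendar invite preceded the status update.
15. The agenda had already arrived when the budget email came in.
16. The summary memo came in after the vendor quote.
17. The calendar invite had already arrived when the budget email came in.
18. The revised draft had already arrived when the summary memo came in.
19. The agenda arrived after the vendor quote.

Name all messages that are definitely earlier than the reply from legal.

Directly stated before the reply from legal: the budget email and the revised draft.
The agenda reaches the reply from legal via the agenda → the budget email → the reply from legal.
The approval reaches the reply from legal via the approval → the revised draft → the reply from legal.
The calendar invite reaches the reply from legal via the calendar invite → the budget email → the reply from legal.
Likewise the vendor quote reaches the reply from legal by chaining the stated constraints.
No chain forces the status update (or any of the others) ahead of the reply from legal.

the agenda, the approval, the budget email, the calendar invite, the revised draft, the vendor quote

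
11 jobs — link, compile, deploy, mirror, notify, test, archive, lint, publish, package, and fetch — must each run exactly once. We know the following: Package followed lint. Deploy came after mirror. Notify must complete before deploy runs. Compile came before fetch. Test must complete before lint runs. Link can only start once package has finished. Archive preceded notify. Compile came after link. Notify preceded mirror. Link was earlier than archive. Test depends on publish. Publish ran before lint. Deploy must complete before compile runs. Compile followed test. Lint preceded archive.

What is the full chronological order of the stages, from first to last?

publish, test, lint, package, link, archive, notify, mirror, deploy, compile, fetch

The constraints fix every adjacent pair, so only one ordering works:
publish → test → lint → package → link → archive → notify → mirror → deploy → compile → fetch.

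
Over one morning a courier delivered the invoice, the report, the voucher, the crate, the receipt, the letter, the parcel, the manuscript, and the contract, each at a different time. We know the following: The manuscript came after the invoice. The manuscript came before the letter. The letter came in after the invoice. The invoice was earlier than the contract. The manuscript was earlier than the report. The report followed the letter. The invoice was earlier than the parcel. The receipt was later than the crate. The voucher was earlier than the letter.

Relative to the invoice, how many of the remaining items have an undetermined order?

Forced after the invoice: the contract, the letter, the manuscript, the parcel, and the report.
That leaves the crate, the receipt, and the voucher with no forced order relative to the invoice — 3.

3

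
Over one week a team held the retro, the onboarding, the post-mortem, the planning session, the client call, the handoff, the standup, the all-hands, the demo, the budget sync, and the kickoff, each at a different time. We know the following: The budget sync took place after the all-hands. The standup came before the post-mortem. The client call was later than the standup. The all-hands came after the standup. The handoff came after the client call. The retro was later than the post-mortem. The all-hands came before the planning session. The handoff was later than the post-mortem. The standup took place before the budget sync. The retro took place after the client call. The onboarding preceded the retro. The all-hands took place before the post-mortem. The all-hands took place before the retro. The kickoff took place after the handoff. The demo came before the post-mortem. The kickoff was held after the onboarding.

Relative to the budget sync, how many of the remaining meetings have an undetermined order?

8

Forced before the budget sync: the all-hands and the standup.
That leaves the client call, the demo, the handoff, the kickoff, the onboarding, the planning session, the post-mortem, and the retro with no forced order relative to the budget sync — 8.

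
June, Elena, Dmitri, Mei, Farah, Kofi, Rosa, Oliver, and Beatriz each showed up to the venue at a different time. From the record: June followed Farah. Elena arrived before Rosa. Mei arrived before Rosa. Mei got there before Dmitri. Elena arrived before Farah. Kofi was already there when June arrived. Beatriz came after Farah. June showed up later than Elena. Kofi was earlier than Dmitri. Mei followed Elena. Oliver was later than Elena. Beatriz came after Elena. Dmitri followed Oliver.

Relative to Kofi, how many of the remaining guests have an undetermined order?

Forced after Kofi: Dmitri and June.
That leaves Beatriz, Elena, Farah, Mei, Oliver, and Rosa with no forced order relative to Kofi — 6.

6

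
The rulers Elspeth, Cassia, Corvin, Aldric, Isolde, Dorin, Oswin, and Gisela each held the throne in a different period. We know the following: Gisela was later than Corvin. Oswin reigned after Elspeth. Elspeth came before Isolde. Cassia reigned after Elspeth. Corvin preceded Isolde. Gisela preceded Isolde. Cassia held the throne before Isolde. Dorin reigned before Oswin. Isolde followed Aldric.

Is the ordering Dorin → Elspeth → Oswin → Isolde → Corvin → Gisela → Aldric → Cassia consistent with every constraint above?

The constraints require Gisela before Isolde, but in the proposed sequence Isolde appears ahead of Gisela. That one violation is enough.

no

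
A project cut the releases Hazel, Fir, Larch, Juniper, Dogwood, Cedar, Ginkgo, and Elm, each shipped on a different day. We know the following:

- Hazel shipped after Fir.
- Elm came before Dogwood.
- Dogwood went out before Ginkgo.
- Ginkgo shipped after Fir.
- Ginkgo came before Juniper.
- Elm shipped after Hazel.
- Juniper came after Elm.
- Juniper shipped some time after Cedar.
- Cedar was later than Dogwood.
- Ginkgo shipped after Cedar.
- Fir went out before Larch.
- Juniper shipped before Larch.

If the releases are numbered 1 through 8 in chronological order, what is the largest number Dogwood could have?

4

Dogwood must come before Cedar, Ginkgo, Juniper, and Larch — 4 releases forced after it.
Everything else can be placed before Dogwood in some valid order, so Dogwood can sit as late as position 8 − 4 = 4.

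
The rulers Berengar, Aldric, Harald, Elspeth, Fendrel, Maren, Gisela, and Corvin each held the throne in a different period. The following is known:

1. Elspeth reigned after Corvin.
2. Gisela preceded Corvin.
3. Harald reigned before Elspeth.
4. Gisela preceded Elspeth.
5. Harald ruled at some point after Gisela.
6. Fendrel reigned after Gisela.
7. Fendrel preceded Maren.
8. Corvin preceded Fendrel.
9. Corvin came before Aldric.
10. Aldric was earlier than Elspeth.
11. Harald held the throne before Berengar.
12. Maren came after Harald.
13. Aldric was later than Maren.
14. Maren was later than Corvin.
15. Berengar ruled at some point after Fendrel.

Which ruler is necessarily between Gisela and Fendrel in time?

Tracing the constraints gives Gisela → Corvin → Fendrel, so Corvin sits after Gisela and before Fendrel.
No other ruler is forced both after Gisela and before Fendrel.

Corvin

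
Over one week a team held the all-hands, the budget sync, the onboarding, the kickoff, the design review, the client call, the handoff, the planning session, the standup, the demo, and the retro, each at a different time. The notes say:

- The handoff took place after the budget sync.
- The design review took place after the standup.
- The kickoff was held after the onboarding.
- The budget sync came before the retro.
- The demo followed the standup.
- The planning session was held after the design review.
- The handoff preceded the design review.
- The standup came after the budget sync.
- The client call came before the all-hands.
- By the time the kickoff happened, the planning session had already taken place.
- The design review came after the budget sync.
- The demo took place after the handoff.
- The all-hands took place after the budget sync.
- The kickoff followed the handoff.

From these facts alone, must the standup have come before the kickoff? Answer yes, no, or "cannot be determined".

yes

Chain the constraints: the standup → the design review → the planning session → the kickoff. Each link is directly stated, so the standup comes before the kickoff.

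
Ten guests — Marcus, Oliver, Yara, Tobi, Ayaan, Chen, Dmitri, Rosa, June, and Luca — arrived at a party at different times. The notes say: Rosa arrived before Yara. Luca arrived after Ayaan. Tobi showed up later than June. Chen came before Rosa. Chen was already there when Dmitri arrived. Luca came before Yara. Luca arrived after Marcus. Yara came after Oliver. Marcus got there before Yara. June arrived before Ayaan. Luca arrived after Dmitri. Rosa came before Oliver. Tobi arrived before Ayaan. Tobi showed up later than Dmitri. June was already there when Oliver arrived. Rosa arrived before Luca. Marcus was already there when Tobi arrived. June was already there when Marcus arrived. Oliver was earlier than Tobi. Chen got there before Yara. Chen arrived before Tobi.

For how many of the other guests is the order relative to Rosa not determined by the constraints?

Forced before Rosa: Chen; forced after Rosa: Ayaan, Luca, Oliver, Tobi, and Yara.
That leaves Dmitri, June, and Marcus with no forced order relative to Rosa — 3.

3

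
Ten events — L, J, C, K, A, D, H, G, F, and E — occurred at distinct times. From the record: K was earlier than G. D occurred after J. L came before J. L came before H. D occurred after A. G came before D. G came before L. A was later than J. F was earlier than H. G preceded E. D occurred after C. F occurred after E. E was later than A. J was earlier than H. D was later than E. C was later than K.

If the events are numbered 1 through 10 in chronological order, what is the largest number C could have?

9

C must come before D — 1 event forced after it.
Everything else can be placed before C in some valid order, so C can sit as late as position 10 − 1 = 9.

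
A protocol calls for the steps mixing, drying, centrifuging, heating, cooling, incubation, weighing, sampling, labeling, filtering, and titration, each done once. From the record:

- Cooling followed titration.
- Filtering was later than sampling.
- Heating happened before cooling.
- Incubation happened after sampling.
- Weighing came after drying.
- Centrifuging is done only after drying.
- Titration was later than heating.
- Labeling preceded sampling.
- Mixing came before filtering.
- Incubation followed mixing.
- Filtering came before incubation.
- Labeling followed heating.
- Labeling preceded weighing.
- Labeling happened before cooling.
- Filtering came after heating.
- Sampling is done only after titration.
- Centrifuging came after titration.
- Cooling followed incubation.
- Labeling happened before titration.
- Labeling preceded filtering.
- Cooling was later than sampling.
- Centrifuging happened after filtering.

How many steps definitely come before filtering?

Directly stated before filtering: heating, labeling, mixing, and sampling.
Titration reaches filtering via titration → sampling → filtering.
That's heating, labeling, mixing, sampling, and titration — 5 in all.

5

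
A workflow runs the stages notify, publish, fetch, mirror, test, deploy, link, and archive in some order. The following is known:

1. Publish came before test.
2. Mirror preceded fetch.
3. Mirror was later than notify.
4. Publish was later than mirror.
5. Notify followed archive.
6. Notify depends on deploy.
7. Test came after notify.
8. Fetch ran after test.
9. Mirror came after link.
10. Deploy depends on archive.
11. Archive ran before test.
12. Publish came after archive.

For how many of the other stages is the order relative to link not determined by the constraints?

3

Forced after link: fetch, mirror, publish, and test.
That leaves archive, deploy, and notify with no forced order relative to link — 3.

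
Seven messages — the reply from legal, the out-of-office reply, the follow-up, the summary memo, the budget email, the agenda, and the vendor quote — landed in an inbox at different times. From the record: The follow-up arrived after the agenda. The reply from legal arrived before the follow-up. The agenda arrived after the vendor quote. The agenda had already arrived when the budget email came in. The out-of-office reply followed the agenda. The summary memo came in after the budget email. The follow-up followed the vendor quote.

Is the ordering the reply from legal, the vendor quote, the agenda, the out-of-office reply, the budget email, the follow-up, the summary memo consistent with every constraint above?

yes

Check each stated constraint against the proposed order — e.g. the vendor quote is ahead of the follow-up; the reply from legal is ahead of the follow-up. Every pair is in the required order; nothing is violated.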